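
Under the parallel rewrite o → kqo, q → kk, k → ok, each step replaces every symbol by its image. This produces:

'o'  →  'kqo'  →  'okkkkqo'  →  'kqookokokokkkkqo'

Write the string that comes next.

Rewriting the 16 symbols of kqookokokokkkkqo one by one yields ok kk kqo kqo ok kqo ok kqo ok kqo ok ok ok ok kk kqo; concatenated:

okkkkqokqookkqookkqookkqookokokokkkkqo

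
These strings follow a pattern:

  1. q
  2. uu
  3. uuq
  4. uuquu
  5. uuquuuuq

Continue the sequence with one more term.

This is a Fibonacci-style word recurrence s(k) = s(k−1)·s(k−2): e.g. uu·q = uuq.
The next term joins uuquuuuq and uuquu.

uuquuuuquuquu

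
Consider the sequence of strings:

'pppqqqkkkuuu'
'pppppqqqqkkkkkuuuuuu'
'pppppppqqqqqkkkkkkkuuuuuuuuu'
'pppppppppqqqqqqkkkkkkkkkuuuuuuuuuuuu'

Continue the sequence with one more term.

Term n consists of 2n+1 p's, followed by n+2 q's, followed by 2n+1 k's, followed by 3n u's (n = 1, 2, …).
For the next term, n = 5, so the run lengths are 11, 7, 11, 15.

pppppppppppqqqqqqqkkkkkkkkkkkuuuuuuuuuuuuuuu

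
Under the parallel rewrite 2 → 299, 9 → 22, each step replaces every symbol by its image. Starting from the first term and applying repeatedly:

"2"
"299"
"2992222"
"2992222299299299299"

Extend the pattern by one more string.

Applying the rule to each of the 19 symbols of 2992222299299299299 gives the pieces 299 22 22 299 299 299 299 299 22 22 299 22 22 299 22 22 299 22 22, which concatenate to the answer.

29922222992992992992992222299222229922222992222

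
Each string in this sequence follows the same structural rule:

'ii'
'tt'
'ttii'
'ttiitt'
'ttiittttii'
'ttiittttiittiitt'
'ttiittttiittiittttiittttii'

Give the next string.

ttiittttiittiittttiittttiittiittttiittiitt

From term 3 onward, concatenate the last term with the second-to-last: tt·ii = ttii, ttii·tt = ttiitt, …
The next term joins ttiittttiittiittttiittttii and ttiittttiittiitt.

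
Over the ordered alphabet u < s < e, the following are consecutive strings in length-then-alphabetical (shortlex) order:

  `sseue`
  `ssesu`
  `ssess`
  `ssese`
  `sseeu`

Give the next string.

ssees

Treat sseeu as a base-3 numeral over the given alphabet and add one, carrying through any trailing e's.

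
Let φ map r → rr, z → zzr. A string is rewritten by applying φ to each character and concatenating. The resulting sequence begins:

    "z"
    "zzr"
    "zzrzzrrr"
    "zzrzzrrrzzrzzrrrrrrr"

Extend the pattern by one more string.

zzrzzrrrzzrzzrrrrrrrzzrzzrrrzzrzzrrrrrrrrrrrrrrr

Replace each of the 20 characters of zzrzzrrrzzrzzrrrrrrr in place — zzr zzr rr zzr zzr rr rr rr zzr zzr rr zzr zzr rr rr rr rr rr rr rr — and concatenate.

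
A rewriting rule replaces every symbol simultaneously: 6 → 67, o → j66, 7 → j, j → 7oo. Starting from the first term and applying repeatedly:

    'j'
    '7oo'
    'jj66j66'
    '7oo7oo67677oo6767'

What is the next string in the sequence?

Rewriting the 17 symbols of 7oo7oo67677oo6767 one by one yields j j66 j66 j j66 j66 67 j 67 j j j66 j66 67 j 67 j; concatenated:

jj66j66jj66j6667j67jjj66j6667j67j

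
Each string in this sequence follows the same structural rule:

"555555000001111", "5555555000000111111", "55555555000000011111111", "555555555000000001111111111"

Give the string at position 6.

55555555555000000000011111111111111

Each string has the form 5^{n+3} 0^{n+2} 1^{2n-2}, where the shown terms are n = 3, 4, 5, 6.
At n = 8 the blocks have lengths 11, 10, 14.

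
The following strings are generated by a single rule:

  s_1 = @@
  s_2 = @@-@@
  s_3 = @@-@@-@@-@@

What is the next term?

Each string is two copies of the previous one joined by '-'.
One more doubling of @@-@@-@@-@@ gives the answer.

@@-@@-@@-@@-@@-@@-@@-@@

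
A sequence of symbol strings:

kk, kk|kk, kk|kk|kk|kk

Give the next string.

kk|kk|kk|kk|kk|kk|kk|kk

s(k+1) = s(k)·|·s(k) — each term doubles the last with '|' between the halves.
So the next term is two copies of kk|kk|kk|kk with '|' between the halves.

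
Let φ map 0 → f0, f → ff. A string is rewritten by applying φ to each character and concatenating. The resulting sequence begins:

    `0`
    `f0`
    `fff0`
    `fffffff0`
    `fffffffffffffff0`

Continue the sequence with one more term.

fffffffffffffffffffffffffffffff0

Replace each of the 16 characters of fffffffffffffff0 in place — ff ff ff ff ff ff ff ff ff ff ff ff ff ff ff f0 — and concatenate.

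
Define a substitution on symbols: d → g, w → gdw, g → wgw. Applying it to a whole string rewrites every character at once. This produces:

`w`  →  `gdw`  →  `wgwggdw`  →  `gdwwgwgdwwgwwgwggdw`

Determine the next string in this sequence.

Rewriting the 19 symbols of gdwwgwgdwwgwwgwggdw one by one yields wgw g gdw gdw wgw gdw wgw g gdw gdw wgw gdw gdw wgw gdw wgw wgw g gdw; concatenated:

wgwggdwgdwwgwgdwwgwggdwgdwwgwgdwgdwwgwgdwwgwwgwggdw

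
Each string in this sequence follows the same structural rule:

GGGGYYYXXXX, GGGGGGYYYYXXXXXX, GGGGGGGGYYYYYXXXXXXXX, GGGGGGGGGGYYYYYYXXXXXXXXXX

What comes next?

GGGGGGGGGGGGYYYYYYYXXXXXXXXXXXX

Reading off run lengths: G runs 4, 6, 8, 10; Y runs 3, 4, 5, 6; X runs 4, 6, 8, 10 — each is linear in n (n = 1, 2, …).
At n = 5 the blocks have lengths 12, 7, 12.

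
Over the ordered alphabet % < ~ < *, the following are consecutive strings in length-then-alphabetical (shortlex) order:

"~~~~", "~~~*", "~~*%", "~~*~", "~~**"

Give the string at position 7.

Stepping forward 2 times from ~~**: ~~** → ~*%%, then the target.

~*%~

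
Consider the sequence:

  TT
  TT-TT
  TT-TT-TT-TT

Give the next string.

TT-TT-TT-TT-TT-TT-TT-TT

Every step duplicates the string with '-' between the halves.
So the next term is two copies of TT-TT-TT-TT with '-' between the halves.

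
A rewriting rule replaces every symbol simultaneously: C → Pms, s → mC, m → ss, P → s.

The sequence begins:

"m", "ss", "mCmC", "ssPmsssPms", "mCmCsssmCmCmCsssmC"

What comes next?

Applying the rule to each of the 18 symbols of mCmCsssmCmCmCsssmC gives the pieces ss Pms ss Pms mC mC mC ss Pms ss Pms ss Pms mC mC mC ss Pms, which concatenate to the answer.

ssPmsssPmsmCmCmCssPmsssPmsssPmsmCmCmCssPms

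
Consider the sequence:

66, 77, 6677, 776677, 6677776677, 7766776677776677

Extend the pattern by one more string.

From term 3 onward, concatenate the second-to-last term with the last: 66·77 = 6677, 77·6677 = 776677, …
Continuing: 6677776677 · 7766776677776677 gives term 7.

66777766777766776677776677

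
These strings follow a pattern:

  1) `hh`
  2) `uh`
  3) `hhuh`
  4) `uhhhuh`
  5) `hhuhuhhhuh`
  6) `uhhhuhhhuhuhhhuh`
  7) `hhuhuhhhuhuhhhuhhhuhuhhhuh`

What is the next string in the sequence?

uhhhuhhhuhuhhhuhhhuhuhhhuhuhhhuhhhuhuhhhuh

From term 3 onward, concatenate the second-to-last term with the last: hh·uh = hhuh, uh·hhuh = uhhhuh, …
So term 8 is uhhhuhhhuhuhhhuh·hhuhuhhhuhuhhhuhhhuhuhhhuh.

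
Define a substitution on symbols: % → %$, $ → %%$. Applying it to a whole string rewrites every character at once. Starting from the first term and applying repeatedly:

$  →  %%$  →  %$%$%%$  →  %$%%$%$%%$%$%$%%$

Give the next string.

φ(%$%%$%$%%$%$%$%%$) expands symbol-by-symbol to %$ %%$ %$ %$ %%$ %$ %%$ %$ %$ %%$ %$ %%$ %$ %%$ %$ %$ %%$; joining the 17 pieces gives the next term.

%$%%$%$%$%%$%$%%$%$%$%%$%$%%$%$%%$%$%$%%$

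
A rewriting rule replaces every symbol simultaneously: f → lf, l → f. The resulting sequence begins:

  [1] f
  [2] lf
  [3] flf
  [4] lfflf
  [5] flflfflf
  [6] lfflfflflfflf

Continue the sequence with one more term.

flflfflflfflfflflfflf

Applying the rule to each of the 13 symbols of lfflfflflfflf gives the pieces f lf lf f lf lf f lf f lf lf f lf, which concatenate to the answer.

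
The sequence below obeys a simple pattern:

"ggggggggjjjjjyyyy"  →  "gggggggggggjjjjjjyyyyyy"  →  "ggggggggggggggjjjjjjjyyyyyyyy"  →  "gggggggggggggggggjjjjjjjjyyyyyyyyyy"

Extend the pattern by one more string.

The n-th term is 3n+2 g's then n+3 j's then 2n y's, where the shown terms are n = 2, 3, 4, 5.
For the next term, n = 6, so the run lengths are 20, 9, 12.

ggggggggggggggggggggjjjjjjjjjyyyyyyyyyyyy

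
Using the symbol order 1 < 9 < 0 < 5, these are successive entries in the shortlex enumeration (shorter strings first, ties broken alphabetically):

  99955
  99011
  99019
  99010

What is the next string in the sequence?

99015

Treat 99010 as a base-4 numeral over the given alphabet and add one, carrying through any trailing 5's.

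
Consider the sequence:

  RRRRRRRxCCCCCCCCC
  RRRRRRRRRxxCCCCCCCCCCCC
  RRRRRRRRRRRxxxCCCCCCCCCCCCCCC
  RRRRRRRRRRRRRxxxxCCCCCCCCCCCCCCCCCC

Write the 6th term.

Each string has the form R^{2n+3} x^{n-1} C^{3n+3}, where the shown terms are n = 2, 3, 4, 5.
Setting n = 7 gives 17, 6, 24 characters in each block.

RRRRRRRRRRRRRRRRRxxxxxxCCCCCCCCCCCCCCCCCCCCCCCC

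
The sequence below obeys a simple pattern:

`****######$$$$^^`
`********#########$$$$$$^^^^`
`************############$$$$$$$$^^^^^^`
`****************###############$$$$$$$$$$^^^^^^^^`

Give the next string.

Term n consists of 4n *'s, followed by 3n+3 #'s, followed by 2n+2 $'s, followed by 2n ^'s (n = 1, 2, …).
Setting n = 5 gives 20, 18, 12, 10 characters in each block.

********************##################$$$$$$$$$$$$^^^^^^^^^^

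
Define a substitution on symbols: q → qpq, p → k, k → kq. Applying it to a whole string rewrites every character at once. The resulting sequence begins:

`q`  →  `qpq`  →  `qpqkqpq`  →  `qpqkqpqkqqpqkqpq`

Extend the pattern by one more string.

Applying the rule to each of the 16 symbols of qpqkqpqkqqpqkqpq gives the pieces qpq k qpq kq qpq k qpq kq qpq qpq k qpq kq qpq k qpq, which concatenate to the answer.

qpqkqpqkqqpqkqpqkqqpqqpqkqpqkqqpqkqpq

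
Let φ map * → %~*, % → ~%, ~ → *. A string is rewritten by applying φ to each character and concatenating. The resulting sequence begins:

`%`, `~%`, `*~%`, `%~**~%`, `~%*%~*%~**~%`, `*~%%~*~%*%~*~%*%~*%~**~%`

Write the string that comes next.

%~**~%~%*%~**~%%~*~%*%~**~%%~*~%*%~*~%*%~*%~**~%

Applying the rule to each of the 24 symbols of *~%%~*~%*%~*~%*%~*%~**~% gives the pieces %~* * ~% ~% * %~* * ~% %~* ~% * %~* * ~% %~* ~% * %~* ~% * %~* %~* * ~%, which concatenate to the answer.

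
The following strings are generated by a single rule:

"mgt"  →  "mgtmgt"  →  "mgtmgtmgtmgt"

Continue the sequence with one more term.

Each string is two copies of the previous one concatenated.
Doubling mgtmgtmgtmgt:

mgtmgtmgtmgtmgtmgtmgtmgt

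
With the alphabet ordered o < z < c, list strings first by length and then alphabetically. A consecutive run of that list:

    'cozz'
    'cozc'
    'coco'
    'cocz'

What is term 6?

czoo

Stepping forward 2 times from cocz: cocz → cocc, then the target.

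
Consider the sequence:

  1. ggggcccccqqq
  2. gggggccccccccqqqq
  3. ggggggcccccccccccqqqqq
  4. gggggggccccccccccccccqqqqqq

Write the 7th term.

The n-th term is n+3 g's then 3n+2 c's then n+2 q's (n = 1, 2, …).
For term 7, n = 7, so the run lengths are 10, 23, 9.

ggggggggggcccccccccccccccccccccccqqqqqqqqq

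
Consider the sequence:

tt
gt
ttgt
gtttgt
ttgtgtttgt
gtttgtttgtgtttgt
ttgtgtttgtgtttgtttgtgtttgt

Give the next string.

From term 3 onward, concatenate the second-to-last term with the last: tt·gt = ttgt, gt·ttgt = gtttgt, …
Continuing: gtttgtttgtgtttgt · ttgtgtttgtgtttgtttgtgtttgt gives term 8.

gtttgtttgtgtttgtttgtgtttgtgtttgtttgtgtttgt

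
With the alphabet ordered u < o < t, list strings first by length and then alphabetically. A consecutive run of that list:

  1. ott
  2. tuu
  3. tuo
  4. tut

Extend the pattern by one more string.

tou

The successor of tut increments the rightmost position that isn't already t and resets every position after it to u.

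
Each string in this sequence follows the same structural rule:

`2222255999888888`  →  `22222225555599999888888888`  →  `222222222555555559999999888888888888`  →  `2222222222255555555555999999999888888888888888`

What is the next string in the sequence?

22222222222225555555555555599999999999888888888888888888

Each string has the form 2^{2n+3} 5^{3n-1} 9^{2n+1} 8^{3n+3} (n = 1, 2, …).
At n = 5 the blocks have lengths 13, 14, 11, 18.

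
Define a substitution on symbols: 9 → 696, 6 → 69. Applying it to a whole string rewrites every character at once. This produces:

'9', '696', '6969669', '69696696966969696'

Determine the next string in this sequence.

69696696966969696696966969696696966969669

Applying the rule to each of the 17 symbols of 69696696966969696 gives the pieces 69 696 69 696 69 69 696 69 696 69 69 696 69 696 69 696 69, which concatenate to the answer.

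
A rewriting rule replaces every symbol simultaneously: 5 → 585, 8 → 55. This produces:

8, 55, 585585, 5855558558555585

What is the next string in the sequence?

φ(5855558558555585) expands symbol-by-symbol to 585 55 585 585 585 585 55 585 585 55 585 585 585 585 55 585; joining the 16 pieces gives the next term.

58555585585585585555855855558558558558555585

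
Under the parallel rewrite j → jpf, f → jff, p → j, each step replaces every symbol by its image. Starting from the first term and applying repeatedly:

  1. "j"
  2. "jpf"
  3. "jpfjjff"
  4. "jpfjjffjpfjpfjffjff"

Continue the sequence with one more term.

Replace each of the 19 characters of jpfjjffjpfjpfjffjff in place — jpf j jff jpf jpf jff jff jpf j jff jpf j jff jpf jff jff jpf jff jff — and concatenate.

jpfjjffjpfjpfjffjffjpfjjffjpfjjffjpfjffjffjpfjffjff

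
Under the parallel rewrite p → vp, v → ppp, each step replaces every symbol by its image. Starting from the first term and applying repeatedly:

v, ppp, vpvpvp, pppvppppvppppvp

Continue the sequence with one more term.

Replace each of the 15 characters of pppvppppvppppvp in place — vp vp vp ppp vp vp vp vp ppp vp vp vp vp ppp vp — and concatenate.

vpvpvppppvpvpvpvppppvpvpvpvppppvp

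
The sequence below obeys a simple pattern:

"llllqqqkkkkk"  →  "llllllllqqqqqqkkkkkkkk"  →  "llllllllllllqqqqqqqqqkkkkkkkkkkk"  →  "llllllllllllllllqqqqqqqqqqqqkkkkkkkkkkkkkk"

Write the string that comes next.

llllllllllllllllllllqqqqqqqqqqqqqqqkkkkkkkkkkkkkkkkk

Reading off run lengths: l runs 4, 8, 12, 16; q runs 3, 6, 9, 12; k runs 5, 8, 11, 14 — each is linear in n (n = 1, 2, …).
Setting n = 5 gives 20, 15, 17 characters in each block.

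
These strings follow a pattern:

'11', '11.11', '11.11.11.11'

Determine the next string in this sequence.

s(k+1) = s(k)·.·s(k) — each term doubles the last with '.' between the halves.
Doubling 11.11.11.11 with '.' between the halves:

11.11.11.11.11.11.11.11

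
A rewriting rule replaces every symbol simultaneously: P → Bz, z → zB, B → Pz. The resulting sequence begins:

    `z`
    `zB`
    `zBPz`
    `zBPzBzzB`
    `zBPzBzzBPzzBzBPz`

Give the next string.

Replace each of the 16 characters of zBPzBzzBPzzBzBPz in place — zB Pz Bz zB Pz zB zB Pz Bz zB zB Pz zB Pz Bz zB — and concatenate.

zBPzBzzBPzzBzBPzBzzBzBPzzBPzBzzB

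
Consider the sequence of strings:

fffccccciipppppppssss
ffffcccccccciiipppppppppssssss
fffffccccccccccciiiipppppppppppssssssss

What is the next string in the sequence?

ffffffcccccccccccccciiiiipppppppppppppssssssssss

Each string has the form f^{n+1} c^{3n-1} i^{n} p^{2n+3} s^{2n}, where the shown terms are n = 2, 3, 4.
Setting n = 5 gives 6, 14, 5, 13, 10 characters in each block.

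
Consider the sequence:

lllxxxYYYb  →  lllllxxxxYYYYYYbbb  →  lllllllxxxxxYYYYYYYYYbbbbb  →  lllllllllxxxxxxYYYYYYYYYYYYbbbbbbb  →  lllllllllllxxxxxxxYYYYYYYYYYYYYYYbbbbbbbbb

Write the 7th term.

Reading off run lengths: l runs 3, 5, 7, 9, 11; x runs 3, 4, 5, 6, 7; Y runs 3, 6, 9, 12, 15; b runs 1, 3, 5, 7, 9 — each is linear in n (n = 1, 2, …).
At n = 7 the blocks have lengths 15, 9, 21, 13.

lllllllllllllllxxxxxxxxxYYYYYYYYYYYYYYYYYYYYYbbbbbbbbbbbbb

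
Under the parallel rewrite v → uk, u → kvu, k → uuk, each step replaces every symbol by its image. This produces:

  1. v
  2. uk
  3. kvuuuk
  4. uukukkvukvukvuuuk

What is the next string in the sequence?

Replace each of the 17 characters of uukukkvukvukvuuuk in place — kvu kvu uuk kvu uuk uuk uk kvu uuk uk kvu uuk uk kvu kvu kvu uuk — and concatenate.

kvukvuuukkvuuukuukukkvuuukukkvuuukukkvukvukvuuuk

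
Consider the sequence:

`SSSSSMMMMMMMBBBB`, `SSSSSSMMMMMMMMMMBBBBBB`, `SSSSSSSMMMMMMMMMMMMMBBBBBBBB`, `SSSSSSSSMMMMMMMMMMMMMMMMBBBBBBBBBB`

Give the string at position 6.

SSSSSSSSSSMMMMMMMMMMMMMMMMMMMMMMBBBBBBBBBBBBBB

The n-th term is n+2 S's then 3n-2 M's then 2n-2 B's, where the shown terms are n = 3, 4, 5, 6.
Setting n = 8 gives 10, 22, 14 characters in each block.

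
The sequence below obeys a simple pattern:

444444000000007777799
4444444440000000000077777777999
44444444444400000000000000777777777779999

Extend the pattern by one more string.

444444444444444000000000000000007777777777777799999

The n-th term is 3n 4's then 3n+2 0's then 3n-1 7's then n 9's, where the shown terms are n = 2, 3, 4.
At n = 5 the blocks have lengths 15, 17, 14, 5.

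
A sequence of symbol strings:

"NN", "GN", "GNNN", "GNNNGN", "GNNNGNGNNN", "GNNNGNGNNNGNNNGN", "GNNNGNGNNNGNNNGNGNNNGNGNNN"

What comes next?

This is a Fibonacci-style word recurrence s(k) = s(k−1)·s(k−2): e.g. GN·NN = GNNN.
Continuing: GNNNGNGNNNGNNNGNGNNNGNGNNN · GNNNGNGNNNGNNNGN gives term 8.

GNNNGNGNNNGNNNGNGNNNGNGNNNGNNNGNGNNNGNNNGN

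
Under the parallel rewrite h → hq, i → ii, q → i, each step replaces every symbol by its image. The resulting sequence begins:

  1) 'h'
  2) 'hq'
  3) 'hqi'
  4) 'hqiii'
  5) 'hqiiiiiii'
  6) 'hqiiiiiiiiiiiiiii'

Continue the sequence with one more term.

Applying the rule to each of the 17 symbols of hqiiiiiiiiiiiiiii gives the pieces hq i ii ii ii ii ii ii ii ii ii ii ii ii ii ii ii, which concatenate to the answer.

hqiiiiiiiiiiiiiiiiiiiiiiiiiiiiiii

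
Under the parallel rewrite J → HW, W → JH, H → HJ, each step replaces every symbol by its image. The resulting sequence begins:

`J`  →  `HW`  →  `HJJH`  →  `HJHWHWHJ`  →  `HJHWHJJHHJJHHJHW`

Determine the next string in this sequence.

Replace each of the 16 characters of HJHWHJJHHJJHHJHW in place — HJ HW HJ JH HJ HW HW HJ HJ HW HW HJ HJ HW HJ JH — and concatenate.

HJHWHJJHHJHWHWHJHJHWHWHJHJHWHJJH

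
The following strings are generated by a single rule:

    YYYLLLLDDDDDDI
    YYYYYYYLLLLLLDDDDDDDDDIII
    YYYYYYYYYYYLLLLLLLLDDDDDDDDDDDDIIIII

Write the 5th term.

YYYYYYYYYYYYYYYYYYYLLLLLLLLLLLLDDDDDDDDDDDDDDDDDDIIIIIIIII

Reading off run lengths: Y runs 3, 7, 11; L runs 4, 6, 8; D runs 6, 9, 12; I runs 1, 3, 5 — each is linear in n (n = 1, 2, …).
Setting n = 5 gives 19, 12, 18, 9 characters in each block.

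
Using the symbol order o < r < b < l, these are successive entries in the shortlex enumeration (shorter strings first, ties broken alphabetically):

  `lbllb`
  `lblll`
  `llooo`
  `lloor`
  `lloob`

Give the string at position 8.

llorr

Stepping forward 3 times from lloob: lloob → llool → lloro, then the target.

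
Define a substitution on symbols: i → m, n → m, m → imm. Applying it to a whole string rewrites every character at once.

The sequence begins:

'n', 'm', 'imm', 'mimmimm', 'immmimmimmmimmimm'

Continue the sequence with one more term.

Applying the rule to each of the 17 symbols of immmimmimmmimmimm gives the pieces m imm imm imm m imm imm m imm imm imm m imm imm m imm imm, which concatenate to the answer.

mimmimmimmmimmimmmimmimmimmmimmimmmimmimm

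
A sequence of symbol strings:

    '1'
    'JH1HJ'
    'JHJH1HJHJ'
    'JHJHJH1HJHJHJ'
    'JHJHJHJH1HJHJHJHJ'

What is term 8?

Each term wraps the previous one in JH on the left and HJ on the right.
From JHJHJHJH1HJHJHJHJ, 3 further steps: JHJHJHJH1HJHJHJHJ → JHJHJHJHJH1HJHJHJHJHJ → JHJHJHJHJHJH1HJHJHJHJHJHJ → (answer).

JHJHJHJHJHJHJH1HJHJHJHJHJHJHJ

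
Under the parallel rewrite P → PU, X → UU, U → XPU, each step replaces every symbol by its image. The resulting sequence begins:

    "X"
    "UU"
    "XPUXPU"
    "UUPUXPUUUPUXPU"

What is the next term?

Applying the rule to each of the 14 symbols of UUPUXPUUUPUXPU gives the pieces XPU XPU PU XPU UU PU XPU XPU XPU PU XPU UU PU XPU, which concatenate to the answer.

XPUXPUPUXPUUUPUXPUXPUXPUPUXPUUUPUXPU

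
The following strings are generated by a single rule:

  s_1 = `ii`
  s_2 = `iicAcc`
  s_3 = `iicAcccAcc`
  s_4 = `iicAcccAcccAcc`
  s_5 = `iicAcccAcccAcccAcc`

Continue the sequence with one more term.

iicAcccAcccAcccAcccAcc

Every step adds cAcc to the end: s(k+1) = s(k)·cAcc.
One more step from iicAcccAcccAcccAcc gives the answer.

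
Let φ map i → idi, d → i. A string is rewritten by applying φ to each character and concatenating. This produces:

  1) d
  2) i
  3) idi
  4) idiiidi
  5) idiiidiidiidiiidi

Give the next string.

idiiidiidiidiiidiidiiidiidiiidiidiidiiidi

Replace each of the 17 characters of idiiidiidiidiiidi in place — idi i idi idi idi i idi idi i idi idi i idi idi idi i idi — and concatenate.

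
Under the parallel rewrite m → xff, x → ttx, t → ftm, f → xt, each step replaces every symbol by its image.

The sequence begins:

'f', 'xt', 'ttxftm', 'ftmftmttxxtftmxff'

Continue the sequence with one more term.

xtftmxffxtftmxffftmftmttxttxftmxtftmxffttxxtxt

Replace each of the 17 characters of ftmftmttxxtftmxff in place — xt ftm xff xt ftm xff ftm ftm ttx ttx ftm xt ftm xff ttx xt xt — and concatenate.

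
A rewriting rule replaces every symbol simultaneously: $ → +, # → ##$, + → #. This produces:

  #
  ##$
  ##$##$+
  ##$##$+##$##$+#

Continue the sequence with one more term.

##$##$+##$##$+###$##$+##$##$+###$

Replace each of the 15 characters of ##$##$+##$##$+# in place — ##$ ##$ + ##$ ##$ + # ##$ ##$ + ##$ ##$ + # ##$ — and concatenate.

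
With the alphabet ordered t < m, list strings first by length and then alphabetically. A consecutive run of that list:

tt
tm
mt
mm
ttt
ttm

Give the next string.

Find the rightmost character of ttm below m, bump it to the next letter, and reset everything to its right to t.

tmt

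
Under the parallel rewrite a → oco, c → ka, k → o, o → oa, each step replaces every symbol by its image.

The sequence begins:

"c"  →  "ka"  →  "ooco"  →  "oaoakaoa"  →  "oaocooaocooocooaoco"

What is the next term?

Rewriting the 19 symbols of oaocooaocooocooaoco one by one yields oa oco oa ka oa oa oco oa ka oa oa oa ka oa oa oco oa ka oa; concatenated:

oaocooakaoaoaocooakaoaoaoakaoaoaocooakaoa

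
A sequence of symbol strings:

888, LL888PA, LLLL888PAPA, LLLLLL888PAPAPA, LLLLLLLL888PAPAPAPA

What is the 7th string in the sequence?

LLLLLLLLLLLL888PAPAPAPAPAPA

Every step adds LL to the front and PA to the end of the previous string.
From LLLLLLLL888PAPAPAPA, 2 further steps: LLLLLLLL888PAPAPAPA → LLLLLLLLLL888PAPAPAPAPA → (answer).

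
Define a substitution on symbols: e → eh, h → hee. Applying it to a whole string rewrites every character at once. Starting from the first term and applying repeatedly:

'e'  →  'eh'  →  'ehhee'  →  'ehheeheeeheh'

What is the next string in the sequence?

Expanding ehheeheeeheh: e→eh, h→hee, h→hee, e→eh, e→eh, h→hee, e→eh, e→eh, e→eh, h→hee, e→eh, h→hee. Concatenated: eh hee hee eh eh hee eh eh eh hee eh hee.

ehheeheeehehheeehehehheeehhee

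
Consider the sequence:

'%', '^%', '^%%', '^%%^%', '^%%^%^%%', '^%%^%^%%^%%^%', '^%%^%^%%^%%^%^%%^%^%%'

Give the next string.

^%%^%^%%^%%^%^%%^%^%%^%%^%^%%^%%^%

From term 3 onward, concatenate the last term with the second-to-last: ^%·% = ^%%, ^%%·^% = ^%%^%, …
The next term joins ^%%^%^%%^%%^%^%%^%^%% and ^%%^%^%%^%%^%.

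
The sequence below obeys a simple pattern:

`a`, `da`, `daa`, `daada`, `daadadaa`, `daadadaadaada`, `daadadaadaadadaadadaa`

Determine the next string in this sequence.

daadadaadaadadaadadaadaadadaadaada

From term 3 onward, concatenate the last term with the second-to-last: da·a = daa, daa·da = daada, …
The next term joins daadadaadaadadaadadaa and daadadaadaada.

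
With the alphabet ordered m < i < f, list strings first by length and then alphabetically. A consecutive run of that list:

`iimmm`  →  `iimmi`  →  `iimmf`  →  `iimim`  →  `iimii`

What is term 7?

Advancing 2 positions from iimii through iimii → iimif reaches term 7.

iimfm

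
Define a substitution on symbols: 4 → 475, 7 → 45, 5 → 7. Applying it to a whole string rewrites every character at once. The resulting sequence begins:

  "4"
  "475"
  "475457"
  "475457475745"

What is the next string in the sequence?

475457475745475457454757

Rewriting each symbol of 475457475745: 4→475, 7→45, 5→7, 4→475, 5→7, 7→45, 4→475, 7→45, 5→7, 7→45, 4→475, 5→7, which concatenates to 475 45 7 475 7 45 475 45 7 45 475 7.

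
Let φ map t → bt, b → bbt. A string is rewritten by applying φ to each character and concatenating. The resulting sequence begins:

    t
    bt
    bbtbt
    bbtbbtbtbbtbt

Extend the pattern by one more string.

Rewriting the 13 symbols of bbtbbtbtbbtbt one by one yields bbt bbt bt bbt bbt bt bbt bt bbt bbt bt bbt bt; concatenated:

bbtbbtbtbbtbbtbtbbtbtbbtbbtbtbbtbt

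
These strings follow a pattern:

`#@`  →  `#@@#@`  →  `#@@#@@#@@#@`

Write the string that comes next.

#@@#@@#@@#@@#@@#@@#@@#@

Each string is two copies of the previous one joined by '@'.
So the next term is two copies of #@@#@@#@@#@ with '@' between the halves.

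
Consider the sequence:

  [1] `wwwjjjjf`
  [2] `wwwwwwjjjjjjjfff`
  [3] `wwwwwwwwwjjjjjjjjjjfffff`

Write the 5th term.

Reading off run lengths: w runs 3, 6, 9; j runs 4, 7, 10; f runs 1, 3, 5 — each is linear in n (n = 1, 2, …).
Setting n = 5 gives 15, 16, 9 characters in each block.

wwwwwwwwwwwwwwwjjjjjjjjjjjjjjjjfffffffff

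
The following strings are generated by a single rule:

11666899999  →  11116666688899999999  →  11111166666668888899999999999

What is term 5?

11111111116666666666688888888899999999999999999

Term n consists of 2n 1's, followed by 2n+1 6's, followed by 2n-1 8's, followed by 3n+2 9's (n = 1, 2, …).
At n = 5 the blocks have lengths 10, 11, 9, 17.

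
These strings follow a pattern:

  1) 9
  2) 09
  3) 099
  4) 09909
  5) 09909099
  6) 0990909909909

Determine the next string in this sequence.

099090990990909909099

This is a Fibonacci-style word recurrence s(k) = s(k−1)·s(k−2): e.g. 09·9 = 099.
So term 7 is 0990909909909·09909099.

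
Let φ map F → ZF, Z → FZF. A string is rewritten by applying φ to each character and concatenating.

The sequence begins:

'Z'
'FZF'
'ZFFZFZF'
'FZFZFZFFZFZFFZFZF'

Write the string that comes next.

Rewriting the 17 symbols of FZFZFZFFZFZFFZFZF one by one yields ZF FZF ZF FZF ZF FZF ZF ZF FZF ZF FZF ZF ZF FZF ZF FZF ZF; concatenated:

ZFFZFZFFZFZFFZFZFZFFZFZFFZFZFZFFZFZFFZFZF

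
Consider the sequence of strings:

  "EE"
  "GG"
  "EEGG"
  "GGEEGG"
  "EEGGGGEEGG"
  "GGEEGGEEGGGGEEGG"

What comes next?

This is a Fibonacci-style word recurrence s(k) = s(k−2)·s(k−1): e.g. EE·GG = EEGG.
Continuing: EEGGGGEEGG · GGEEGGEEGGGGEEGG gives term 7.

EEGGGGEEGGGGEEGGEEGGGGEEGG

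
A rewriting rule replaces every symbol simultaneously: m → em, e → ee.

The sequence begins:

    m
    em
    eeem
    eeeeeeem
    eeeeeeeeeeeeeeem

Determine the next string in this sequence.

Rewriting the 16 symbols of eeeeeeeeeeeeeeem one by one yields ee ee ee ee ee ee ee ee ee ee ee ee ee ee ee em; concatenated:

eeeeeeeeeeeeeeeeeeeeeeeeeeeeeeem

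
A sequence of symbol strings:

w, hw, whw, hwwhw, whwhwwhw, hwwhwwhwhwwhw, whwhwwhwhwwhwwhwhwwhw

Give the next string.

hwwhwwhwhwwhwwhwhwwhwhwwhwwhwhwwhw

Each term (from the third on) is the two preceding terms concatenated in order: term 3 = w·hw = whw.
The next term joins hwwhwwhwhwwhw and whwhwwhwhwwhwwhwhwwhw.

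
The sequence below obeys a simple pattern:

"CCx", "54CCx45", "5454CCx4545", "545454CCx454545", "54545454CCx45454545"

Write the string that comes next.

5454545454CCx4545454545

Each term wraps the previous one in 54 on the left and 45 on the right.
One more step from 54545454CCx45454545 gives the answer.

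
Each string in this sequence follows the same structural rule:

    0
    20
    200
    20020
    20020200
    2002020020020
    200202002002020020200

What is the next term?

This is a Fibonacci-style word recurrence s(k) = s(k−1)·s(k−2): e.g. 20·0 = 200.
Continuing: 200202002002020020200 · 2002020020020 gives term 8.

2002020020020200202002002020020020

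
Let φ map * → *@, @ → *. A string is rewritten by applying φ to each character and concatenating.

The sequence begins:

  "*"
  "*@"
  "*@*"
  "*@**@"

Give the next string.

Expanding *@**@: *→*@, @→*, *→*@, *→*@, @→*. Concatenated: *@ * *@ *@ *.

*@**@*@*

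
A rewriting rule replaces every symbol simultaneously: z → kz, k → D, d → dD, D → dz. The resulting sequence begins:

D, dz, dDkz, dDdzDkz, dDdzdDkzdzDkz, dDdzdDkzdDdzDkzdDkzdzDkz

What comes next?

dDdzdDkzdDdzDkzdDdzdDkzdzDkzdDdzDkzdDkzdzDkz

φ(dDdzdDkzdDdzDkzdDkzdzDkz) expands symbol-by-symbol to dD dz dD kz dD dz D kz dD dz dD kz dz D kz dD dz D kz dD kz dz D kz; joining the 24 pieces gives the next term.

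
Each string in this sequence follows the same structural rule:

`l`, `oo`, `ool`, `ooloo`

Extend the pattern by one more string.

oolooool

From term 3 onward, concatenate the last term with the second-to-last: oo·l = ool, ool·oo = ooloo, …
The next term joins ooloo and ool.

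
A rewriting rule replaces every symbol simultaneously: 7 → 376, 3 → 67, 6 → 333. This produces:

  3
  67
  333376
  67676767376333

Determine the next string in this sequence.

Rewriting the 14 symbols of 67676767376333 one by one yields 333 376 333 376 333 376 333 376 67 376 333 67 67 67; concatenated:

33337633337633337633337667376333676767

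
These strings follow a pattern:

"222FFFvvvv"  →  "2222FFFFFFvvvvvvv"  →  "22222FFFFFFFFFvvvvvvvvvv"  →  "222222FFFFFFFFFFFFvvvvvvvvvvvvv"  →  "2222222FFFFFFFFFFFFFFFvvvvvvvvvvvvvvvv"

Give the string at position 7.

Reading off run lengths: 2 runs 3, 4, 5, 6, 7; F runs 3, 6, 9, 12, 15; v runs 4, 7, 10, 13, 16 — each is linear in n (n = 1, 2, …).
For term 7, n = 7, so the run lengths are 9, 21, 22.

222222222FFFFFFFFFFFFFFFFFFFFFvvvvvvvvvvvvvvvvvvvvvv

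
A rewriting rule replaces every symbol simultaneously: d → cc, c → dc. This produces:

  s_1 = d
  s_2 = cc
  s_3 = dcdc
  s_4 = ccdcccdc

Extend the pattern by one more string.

dcdcccdcdcdcccdc

Apply φ to ccdcccdc symbol by symbol: c→dc, c→dc, d→cc, c→dc, c→dc, c→dc, d→cc, c→dc; joined: dc dc cc dc dc dc cc dc.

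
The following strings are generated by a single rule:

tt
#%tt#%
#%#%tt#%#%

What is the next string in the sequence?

#%#%#%tt#%#%#%

Each term wraps the previous one in #% on the left and #% on the right.
So the next term is #%·#%#%tt#%#%·#%.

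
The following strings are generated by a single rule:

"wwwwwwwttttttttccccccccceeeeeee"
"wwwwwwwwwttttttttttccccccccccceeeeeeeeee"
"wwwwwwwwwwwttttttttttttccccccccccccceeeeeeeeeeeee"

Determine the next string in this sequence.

Each string has the form w^{2n+1} t^{2n+2} c^{2n+3} e^{3n-2}, where the shown terms are n = 3, 4, 5.
At n = 6 the blocks have lengths 13, 14, 15, 16.

wwwwwwwwwwwwwttttttttttttttccccccccccccccceeeeeeeeeeeeeeee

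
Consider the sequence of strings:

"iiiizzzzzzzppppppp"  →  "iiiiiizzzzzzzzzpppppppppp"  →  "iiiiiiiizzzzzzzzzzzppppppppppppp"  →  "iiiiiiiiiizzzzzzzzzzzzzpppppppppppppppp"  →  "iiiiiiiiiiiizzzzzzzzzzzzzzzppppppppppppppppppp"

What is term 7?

Each string has the form i^{2n} z^{2n+3} p^{3n+1}, where the shown terms are n = 2, 3, 4, 5, 6.
At n = 8 the blocks have lengths 16, 19, 25.

iiiiiiiiiiiiiiiizzzzzzzzzzzzzzzzzzzppppppppppppppppppppppppp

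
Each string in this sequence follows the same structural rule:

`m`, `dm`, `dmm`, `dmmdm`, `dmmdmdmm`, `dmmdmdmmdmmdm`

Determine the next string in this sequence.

dmmdmdmmdmmdmdmmdmdmm

From term 3 onward, concatenate the last term with the second-to-last: dm·m = dmm, dmm·dm = dmmdm, …
The next term joins dmmdmdmmdmmdm and dmmdmdmm.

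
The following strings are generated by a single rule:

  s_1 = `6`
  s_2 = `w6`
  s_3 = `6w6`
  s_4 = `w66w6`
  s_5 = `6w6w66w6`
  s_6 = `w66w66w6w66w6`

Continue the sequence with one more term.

From term 3 onward, concatenate the second-to-last term with the last: 6·w6 = 6w6, w6·6w6 = w66w6, …
So term 7 is 6w6w66w6·w66w66w6w66w6.

6w6w66w6w66w66w6w66w6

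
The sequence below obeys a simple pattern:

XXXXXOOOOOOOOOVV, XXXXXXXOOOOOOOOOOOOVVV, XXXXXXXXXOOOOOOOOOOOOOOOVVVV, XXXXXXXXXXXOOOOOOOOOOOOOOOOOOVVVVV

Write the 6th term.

XXXXXXXXXXXXXXXOOOOOOOOOOOOOOOOOOOOOOOOVVVVVVV

Reading off run lengths: X runs 5, 7, 9, 11; O runs 9, 12, 15, 18; V runs 2, 3, 4, 5 — each is linear in n, where the shown terms are n = 2, 3, 4, 5.
Setting n = 7 gives 15, 24, 7 characters in each block.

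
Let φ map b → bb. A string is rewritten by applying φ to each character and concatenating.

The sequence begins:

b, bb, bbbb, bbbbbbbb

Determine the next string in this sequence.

bbbbbbbbbbbbbbbb

Apply φ to bbbbbbbb symbol by symbol: b→bb, b→bb, b→bb, b→bb, b→bb, b→bb, b→bb, b→bb; joined: bb bb bb bb bb bb bb bb.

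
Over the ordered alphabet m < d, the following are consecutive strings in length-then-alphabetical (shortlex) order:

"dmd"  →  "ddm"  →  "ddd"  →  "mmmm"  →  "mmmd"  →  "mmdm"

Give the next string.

mmdd

The successor of mmdm increments the rightmost position that isn't already d and resets every position after it to m.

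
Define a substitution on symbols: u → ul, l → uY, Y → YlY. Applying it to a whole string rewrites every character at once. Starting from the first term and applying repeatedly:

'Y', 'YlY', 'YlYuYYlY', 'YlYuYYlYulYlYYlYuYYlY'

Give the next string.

YlYuYYlYulYlYYlYuYYlYuluYYlYuYYlYYlYuYYlYulYlYYlYuYYlY

Applying the rule to each of the 21 symbols of YlYuYYlYulYlYYlYuYYlY gives the pieces YlY uY YlY ul YlY YlY uY YlY ul uY YlY uY YlY YlY uY YlY ul YlY YlY uY YlY, which concatenate to the answer.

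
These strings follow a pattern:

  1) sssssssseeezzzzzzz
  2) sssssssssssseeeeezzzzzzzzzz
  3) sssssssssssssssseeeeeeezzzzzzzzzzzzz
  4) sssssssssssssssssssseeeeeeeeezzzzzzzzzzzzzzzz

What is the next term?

sssssssssssssssssssssssseeeeeeeeeeezzzzzzzzzzzzzzzzzzz

Each string has the form s^{4n} e^{2n-1} z^{3n+1}, where the shown terms are n = 2, 3, 4, 5.
For the next term, n = 6, so the run lengths are 24, 11, 19.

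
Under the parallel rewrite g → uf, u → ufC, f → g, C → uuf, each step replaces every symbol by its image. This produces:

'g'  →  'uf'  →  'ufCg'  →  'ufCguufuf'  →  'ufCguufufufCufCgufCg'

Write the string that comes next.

φ(ufCguufufufCufCgufCg) expands symbol-by-symbol to ufC g uuf uf ufC ufC g ufC g ufC g uuf ufC g uuf uf ufC g uuf uf; joining the 20 pieces gives the next term.

ufCguufufufCufCgufCgufCguufufCguufufufCguufuf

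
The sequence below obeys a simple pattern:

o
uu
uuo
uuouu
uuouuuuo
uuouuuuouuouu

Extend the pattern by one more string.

uuouuuuouuouuuuouuuuo

From term 3 onward, concatenate the last term with the second-to-last: uu·o = uuo, uuo·uu = uuouu, …
Continuing: uuouuuuouuouu · uuouuuuo gives term 7.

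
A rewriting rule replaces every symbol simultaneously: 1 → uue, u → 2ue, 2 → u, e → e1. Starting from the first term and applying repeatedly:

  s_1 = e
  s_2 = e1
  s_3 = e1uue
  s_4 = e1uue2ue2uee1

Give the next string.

e1uue2ue2uee1u2uee1u2uee1e1uue

φ(e1uue2ue2uee1) expands symbol-by-symbol to e1 uue 2ue 2ue e1 u 2ue e1 u 2ue e1 e1 uue; joining the 13 pieces gives the next term.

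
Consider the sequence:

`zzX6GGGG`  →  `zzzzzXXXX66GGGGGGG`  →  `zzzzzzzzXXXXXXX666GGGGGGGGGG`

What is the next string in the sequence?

zzzzzzzzzzzXXXXXXXXXX6666GGGGGGGGGGGGG

Term n consists of 3n-1 z's, followed by 3n-2 X's, followed by n 6's, followed by 3n+1 G's (n = 1, 2, …).
For the next term, n = 4, so the run lengths are 11, 10, 4, 13.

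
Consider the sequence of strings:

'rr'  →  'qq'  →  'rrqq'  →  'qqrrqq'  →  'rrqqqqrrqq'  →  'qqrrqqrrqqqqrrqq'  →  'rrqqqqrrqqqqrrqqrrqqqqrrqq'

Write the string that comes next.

From term 3 onward, concatenate the second-to-last term with the last: rr·qq = rrqq, qq·rrqq = qqrrqq, …
So term 8 is qqrrqqrrqqqqrrqq·rrqqqqrrqqqqrrqqrrqqqqrrqq.

qqrrqqrrqqqqrrqqrrqqqqrrqqqqrrqqrrqqqqrrqq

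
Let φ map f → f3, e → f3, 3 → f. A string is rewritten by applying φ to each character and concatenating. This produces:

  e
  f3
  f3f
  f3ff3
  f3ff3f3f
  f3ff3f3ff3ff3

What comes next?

f3ff3f3ff3ff3f3ff3f3f

Applying the rule to each of the 13 symbols of f3ff3f3ff3ff3 gives the pieces f3 f f3 f3 f f3 f f3 f3 f f3 f3 f, which concatenate to the answer.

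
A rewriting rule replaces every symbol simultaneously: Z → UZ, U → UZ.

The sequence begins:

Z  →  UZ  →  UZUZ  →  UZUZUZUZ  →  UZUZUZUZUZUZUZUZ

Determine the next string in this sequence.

Rewriting the 16 symbols of UZUZUZUZUZUZUZUZ one by one yields UZ UZ UZ UZ UZ UZ UZ UZ UZ UZ UZ UZ UZ UZ UZ UZ; concatenated:

UZUZUZUZUZUZUZUZUZUZUZUZUZUZUZUZ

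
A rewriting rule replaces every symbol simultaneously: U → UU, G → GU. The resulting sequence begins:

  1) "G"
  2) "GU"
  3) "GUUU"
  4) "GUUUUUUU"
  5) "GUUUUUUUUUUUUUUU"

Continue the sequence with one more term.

Applying the rule to each of the 16 symbols of GUUUUUUUUUUUUUUU gives the pieces GU UU UU UU UU UU UU UU UU UU UU UU UU UU UU UU, which concatenate to the answer.

GUUUUUUUUUUUUUUUUUUUUUUUUUUUUUUU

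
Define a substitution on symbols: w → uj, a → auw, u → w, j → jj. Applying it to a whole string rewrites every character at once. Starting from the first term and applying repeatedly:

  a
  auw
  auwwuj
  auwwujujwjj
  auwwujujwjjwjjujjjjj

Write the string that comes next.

Rewriting the 20 symbols of auwwujujwjjwjjujjjjj one by one yields auw w uj uj w jj w jj uj jj jj uj jj jj w jj jj jj jj jj; concatenated:

auwwujujwjjwjjujjjjjujjjjjwjjjjjjjjjj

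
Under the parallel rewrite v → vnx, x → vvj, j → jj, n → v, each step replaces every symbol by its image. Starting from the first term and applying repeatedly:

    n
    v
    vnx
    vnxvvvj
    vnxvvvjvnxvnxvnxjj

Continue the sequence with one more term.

Rewriting the 18 symbols of vnxvvvjvnxvnxvnxjj one by one yields vnx v vvj vnx vnx vnx jj vnx v vvj vnx v vvj vnx v vvj jj jj; concatenated:

vnxvvvjvnxvnxvnxjjvnxvvvjvnxvvvjvnxvvvjjjjj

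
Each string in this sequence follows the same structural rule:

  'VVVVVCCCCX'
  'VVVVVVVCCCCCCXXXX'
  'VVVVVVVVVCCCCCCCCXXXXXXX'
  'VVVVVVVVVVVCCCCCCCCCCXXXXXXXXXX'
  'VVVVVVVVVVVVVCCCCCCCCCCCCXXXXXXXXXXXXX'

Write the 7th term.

Reading off run lengths: V runs 5, 7, 9, 11, 13; C runs 4, 6, 8, 10, 12; X runs 1, 4, 7, 10, 13 — each is linear in n (n = 1, 2, …).
For term 7, n = 7, so the run lengths are 17, 16, 19.

VVVVVVVVVVVVVVVVVCCCCCCCCCCCCCCCCXXXXXXXXXXXXXXXXXXX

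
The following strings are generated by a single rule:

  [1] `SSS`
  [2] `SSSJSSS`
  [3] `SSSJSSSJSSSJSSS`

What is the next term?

SSSJSSSJSSSJSSSJSSSJSSSJSSSJSSS

s(k+1) = s(k)·J·s(k) — each term doubles the last with 'J' between the halves.
So the next term is two copies of SSSJSSSJSSSJSSS with 'J' between the halves.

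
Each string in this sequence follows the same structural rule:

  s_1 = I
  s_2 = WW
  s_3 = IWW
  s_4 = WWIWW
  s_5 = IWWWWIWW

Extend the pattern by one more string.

Each term (from the third on) is the two preceding terms concatenated in order: term 3 = I·WW = IWW.
So term 6 is WWIWW·IWWWWIWW.

WWIWWIWWWWIWW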